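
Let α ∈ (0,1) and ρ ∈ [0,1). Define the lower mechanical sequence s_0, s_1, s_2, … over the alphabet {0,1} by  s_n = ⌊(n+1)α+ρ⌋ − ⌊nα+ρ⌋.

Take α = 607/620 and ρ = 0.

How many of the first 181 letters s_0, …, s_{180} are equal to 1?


#1s = Σ_{n=0}^{180} s_n = Σ_{n=0}^{180} (⌊(n+1)α+ρ⌋ − ⌊nα+ρ⌋)
the sum telescopes: every ⌊nα+ρ⌋ with 0 < n < 181 appears once with + and once with −, leaving ⌊181α+ρ⌋ − ⌊0·α+ρ⌋
181α + ρ = (181·607) / 620 = 109867/620
ρ = 0/620
⌊109867/620⌋ = 177,  ⌊0/620⌋ = 0
#1s = 177 − 0 = 177

177


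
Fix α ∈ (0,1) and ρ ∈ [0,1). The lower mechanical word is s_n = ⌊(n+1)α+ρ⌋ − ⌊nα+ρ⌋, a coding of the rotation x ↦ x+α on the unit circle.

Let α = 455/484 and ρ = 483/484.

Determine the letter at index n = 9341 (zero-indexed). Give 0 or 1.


1

(n+1)α + ρ = (9342·455 + 483) / 484 = 4251093/484
nα + ρ     = (9341·455 + 483) / 484 = 4250638/484
⌊4251093/484⌋ = 8783,  ⌊4250638/484⌋ = 8782
s_{9341} = 8783 − 8782 = 1


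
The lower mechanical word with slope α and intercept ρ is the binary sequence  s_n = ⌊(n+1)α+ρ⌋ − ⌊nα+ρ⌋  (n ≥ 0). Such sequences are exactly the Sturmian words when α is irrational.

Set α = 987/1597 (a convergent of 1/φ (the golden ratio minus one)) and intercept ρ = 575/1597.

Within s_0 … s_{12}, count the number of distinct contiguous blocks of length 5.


6

t_n = ⌊(n·987+575)/1597⌋ for n = 0 … 13:
  n=0…9: ⌊575/1597⌋=0 ⌊1562/1597⌋=0 ⌊2549/1597⌋=1 ⌊3536/1597⌋=2 ⌊4523/1597⌋=2 ⌊5510/1597⌋=3 ⌊6497/1597⌋=4 ⌊7484/1597⌋=4 ⌊8471/1597⌋=5 ⌊9458/1597⌋=5
  n=10…13: ⌊10445/1597⌋=6 ⌊11432/1597⌋=7 ⌊12419/1597⌋=7 ⌊13406/1597⌋=8
s_n = t_(n+1) − t_n for n = 0 … 12 gives
prefix = 0110110101101
slide a length-5 window over [0..4] … [8..12] (9 windows); first occurrence of each distinct factor:
  [  0..  4] 01101
  [  1..  5] 11011
  [  2..  6] 10110
  [  4..  8] 11010
  [  5..  9] 10101
  [  6.. 10] 01011
  (the other 3 windows repeat one of these)
distinct factors: {01011, 01101, 10101, 10110, 11010, 11011}
count = 6  (Sturmian bound for length 5 is 6)


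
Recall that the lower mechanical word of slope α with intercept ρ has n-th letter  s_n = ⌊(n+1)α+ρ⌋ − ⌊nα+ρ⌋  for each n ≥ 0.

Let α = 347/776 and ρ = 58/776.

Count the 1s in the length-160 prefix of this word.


#1s = Σ_{n=0}^{159} s_n = Σ_{n=0}^{159} (⌊(n+1)α+ρ⌋ − ⌊nα+ρ⌋)
the sum telescopes: every ⌊nα+ρ⌋ with 0 < n < 160 appears once with + and once with −, leaving ⌊160α+ρ⌋ − ⌊0·α+ρ⌋
160α + ρ = (160·347 + 58) / 776 = 55578/776
ρ = 58/776
⌊55578/776⌋ = 71,  ⌊58/776⌋ = 0
#1s = 71 − 0 = 71

71


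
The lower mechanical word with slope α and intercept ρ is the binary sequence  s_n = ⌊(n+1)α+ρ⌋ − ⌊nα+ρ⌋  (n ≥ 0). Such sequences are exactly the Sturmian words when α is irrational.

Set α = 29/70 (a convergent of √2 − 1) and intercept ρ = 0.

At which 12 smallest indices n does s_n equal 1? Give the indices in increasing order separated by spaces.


2 4 7 9 12 14 16 19 21 24 26 28

n=0: ⌊29/70⌋−⌊0/70⌋ = 0−0 = 0
n=1: ⌊58/70⌋−⌊29/70⌋ = 0−0 = 0
n=2: ⌊87/70⌋−⌊58/70⌋ = 1−0 = 1  ← one
n=3: ⌊116/70⌋−⌊87/70⌋ = 1−1 = 0
n=4: ⌊145/70⌋−⌊116/70⌋ = 2−1 = 1  ← one
n=5: ⌊174/70⌋−⌊145/70⌋ = 2−2 = 0
n=6: ⌊203/70⌋−⌊174/70⌋ = 2−2 = 0
n=7: ⌊232/70⌋−⌊203/70⌋ = 3−2 = 1  ← one
n=8: ⌊261/70⌋−⌊232/70⌋ = 3−3 = 0
n=9: ⌊290/70⌋−⌊261/70⌋ = 4−3 = 1  ← one
n=10: ⌊319/70⌋−⌊290/70⌋ = 4−4 = 0
n=11: ⌊348/70⌋−⌊319/70⌋ = 4−4 = 0
n=12: ⌊377/70⌋−⌊348/70⌋ = 5−4 = 1  ← one
n=13: ⌊406/70⌋−⌊377/70⌋ = 5−5 = 0
n=14: ⌊435/70⌋−⌊406/70⌋ = 6−5 = 1  ← one
n=15: ⌊464/70⌋−⌊435/70⌋ = 6−6 = 0
n=16: ⌊493/70⌋−⌊464/70⌋ = 7−6 = 1  ← one
n=17: ⌊522/70⌋−⌊493/70⌋ = 7−7 = 0
n=18: ⌊551/70⌋−⌊522/70⌋ = 7−7 = 0
n=19: ⌊580/70⌋−⌊551/70⌋ = 8−7 = 1  ← one
n=20: ⌊609/70⌋−⌊580/70⌋ = 8−8 = 0
n=21: ⌊638/70⌋−⌊609/70⌋ = 9−8 = 1  ← one
n=22: ⌊667/70⌋−⌊638/70⌋ = 9−9 = 0
n=23: ⌊696/70⌋−⌊667/70⌋ = 9−9 = 0
n=24: ⌊725/70⌋−⌊696/70⌋ = 10−9 = 1  ← one
n=25: ⌊754/70⌋−⌊725/70⌋ = 10−10 = 0
n=26: ⌊783/70⌋−⌊754/70⌋ = 11−10 = 1  ← one
n=27: ⌊812/70⌋−⌊783/70⌋ = 11−11 = 0
n=28: ⌊841/70⌋−⌊812/70⌋ = 12−11 = 1  ← one
positions of the first 12 ones: 2 4 7 9 12 14 16 19 21 24 26 28


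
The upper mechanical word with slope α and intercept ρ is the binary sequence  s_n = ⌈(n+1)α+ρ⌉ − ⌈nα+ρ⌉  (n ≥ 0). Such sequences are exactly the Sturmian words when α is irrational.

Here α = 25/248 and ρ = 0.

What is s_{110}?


0

(n+1)α + ρ = (111·25) / 248 = 2775/248
nα + ρ     = (110·25) / 248 = 2750/248
⌈2775/248⌉ = 12,  ⌈2750/248⌉ = 12
s_{110} = 12 − 12 = 0


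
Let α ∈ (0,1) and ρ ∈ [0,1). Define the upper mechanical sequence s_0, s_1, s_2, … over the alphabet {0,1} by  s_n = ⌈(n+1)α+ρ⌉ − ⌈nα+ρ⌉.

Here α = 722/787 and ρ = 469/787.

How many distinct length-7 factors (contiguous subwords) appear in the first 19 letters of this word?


t_n = ⌈(n·722+469)/787⌉ for n = 0 … 19:
  n=0…9: ⌈469/787⌉=1 ⌈1191/787⌉=2 ⌈1913/787⌉=3 ⌈2635/787⌉=4 ⌈3357/787⌉=5 ⌈4079/787⌉=6 ⌈4801/787⌉=7 ⌈5523/787⌉=8 ⌈6245/787⌉=8 ⌈6967/787⌉=9
  n=10…19: ⌈7689/787⌉=10 ⌈8411/787⌉=11 ⌈9133/787⌉=12 ⌈9855/787⌉=13 ⌈10577/787⌉=14 ⌈11299/787⌉=15 ⌈12021/787⌉=16 ⌈12743/787⌉=17 ⌈13465/787⌉=18 ⌈14187/787⌉=19
s_n = t_(n+1) − t_n for n = 0 … 18 gives
prefix = 1111111011111111111
slide a length-7 window over [0..6] … [12..18] (13 windows); first occurrence of each distinct factor:
  [  0..  6] 1111111
  [  1..  7] 1111110
  [  2..  8] 1111101
  [  3..  9] 1111011
  [  4.. 10] 1110111
  [  5.. 11] 1101111
  [  6.. 12] 1011111
  [  7.. 13] 0111111
  (the other 5 windows repeat one of these)
distinct factors: {0111111, 1011111, 1101111, 1110111, 1111011, 1111101, 1111110, 1111111}
count = 8  (Sturmian bound for length 7 is 8)

8


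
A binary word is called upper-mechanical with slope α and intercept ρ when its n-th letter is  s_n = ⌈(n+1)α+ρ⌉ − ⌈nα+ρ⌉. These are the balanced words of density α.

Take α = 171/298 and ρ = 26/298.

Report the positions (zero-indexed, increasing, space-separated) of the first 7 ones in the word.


n=0: ⌈197/298⌉−⌈26/298⌉ = 1−1 = 0
n=1: ⌈368/298⌉−⌈197/298⌉ = 2−1 = 1  ← one
n=2: ⌈539/298⌉−⌈368/298⌉ = 2−2 = 0
n=3: ⌈710/298⌉−⌈539/298⌉ = 3−2 = 1  ← one
n=4: ⌈881/298⌉−⌈710/298⌉ = 3−3 = 0
n=5: ⌈1052/298⌉−⌈881/298⌉ = 4−3 = 1  ← one
n=6: ⌈1223/298⌉−⌈1052/298⌉ = 5−4 = 1  ← one
n=7: ⌈1394/298⌉−⌈1223/298⌉ = 5−5 = 0
n=8: ⌈1565/298⌉−⌈1394/298⌉ = 6−5 = 1  ← one
n=9: ⌈1736/298⌉−⌈1565/298⌉ = 6−6 = 0
n=10: ⌈1907/298⌉−⌈1736/298⌉ = 7−6 = 1  ← one
n=11: ⌈2078/298⌉−⌈1907/298⌉ = 7−7 = 0
n=12: ⌈2249/298⌉−⌈2078/298⌉ = 8−7 = 1  ← one
positions of the first 7 ones: 1 3 5 6 8 10 12

1 3 5 6 8 10 12


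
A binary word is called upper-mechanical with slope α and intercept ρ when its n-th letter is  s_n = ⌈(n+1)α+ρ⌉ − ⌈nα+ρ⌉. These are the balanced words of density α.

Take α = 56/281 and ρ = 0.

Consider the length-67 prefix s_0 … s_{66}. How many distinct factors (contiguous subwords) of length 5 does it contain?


t_n = ⌈(n·56)/281⌉ for n = 0 … 67:
  n=0…9: ⌈0/281⌉=0 ⌈56/281⌉=1 ⌈112/281⌉=1 ⌈168/281⌉=1 ⌈224/281⌉=1 ⌈280/281⌉=1 ⌈336/281⌉=2 ⌈392/281⌉=2 ⌈448/281⌉=2 ⌈504/281⌉=2
  n=10…19: ⌈560/281⌉=2 ⌈616/281⌉=3 ⌈672/281⌉=3 ⌈728/281⌉=3 ⌈784/281⌉=3 ⌈840/281⌉=3 ⌈896/281⌉=4 ⌈952/281⌉=4 ⌈1008/281⌉=4 ⌈1064/281⌉=4
  n=20…29: ⌈1120/281⌉=4 ⌈1176/281⌉=5 ⌈1232/281⌉=5 ⌈1288/281⌉=5 ⌈1344/281⌉=5 ⌈1400/281⌉=5 ⌈1456/281⌉=6 ⌈1512/281⌉=6 ⌈1568/281⌉=6 ⌈1624/281⌉=6
  n=30…39: ⌈1680/281⌉=6 ⌈1736/281⌉=7 ⌈1792/281⌉=7 ⌈1848/281⌉=7 ⌈1904/281⌉=7 ⌈1960/281⌉=7 ⌈2016/281⌉=8 ⌈2072/281⌉=8 ⌈2128/281⌉=8 ⌈2184/281⌉=8
  n=40…49: ⌈2240/281⌉=8 ⌈2296/281⌉=9 ⌈2352/281⌉=9 ⌈2408/281⌉=9 ⌈2464/281⌉=9 ⌈2520/281⌉=9 ⌈2576/281⌉=10 ⌈2632/281⌉=10 ⌈2688/281⌉=10 ⌈2744/281⌉=10
  n=50…59: ⌈2800/281⌉=10 ⌈2856/281⌉=11 ⌈2912/281⌉=11 ⌈2968/281⌉=11 ⌈3024/281⌉=11 ⌈3080/281⌉=11 ⌈3136/281⌉=12 ⌈3192/281⌉=12 ⌈3248/281⌉=12 ⌈3304/281⌉=12
  n=60…67: ⌈3360/281⌉=12 ⌈3416/281⌉=13 ⌈3472/281⌉=13 ⌈3528/281⌉=13 ⌈3584/281⌉=13 ⌈3640/281⌉=13 ⌈3696/281⌉=14 ⌈3752/281⌉=14
s_n = t_(n+1) − t_n for n = 0 … 66 gives
prefix = 1000010000100001000010000100001000010000100001000010000100001000010
slide a length-5 window over [0..4] … [62..66] (63 windows); first occurrence of each distinct factor:
  [  0..  4] 10000
  [  1..  5] 00001
  [  2..  6] 00010
  [  3..  7] 00100
  [  4..  8] 01000
  (the other 58 windows repeat one of these)
distinct factors: {00001, 00010, 00100, 01000, 10000}
count = 5  (Sturmian bound for length 5 is 6)

5


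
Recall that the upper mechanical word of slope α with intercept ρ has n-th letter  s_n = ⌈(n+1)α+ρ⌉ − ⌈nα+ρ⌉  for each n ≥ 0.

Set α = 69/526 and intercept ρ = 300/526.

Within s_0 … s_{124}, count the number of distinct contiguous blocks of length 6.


7

t_n = ⌈(n·69+300)/526⌉ for n = 0 … 125:
  n=0…9: ⌈300/526⌉=1 ⌈369/526⌉=1 ⌈438/526⌉=1 ⌈507/526⌉=1 ⌈576/526⌉=2 ⌈645/526⌉=2 ⌈714/526⌉=2 ⌈783/526⌉=2 ⌈852/526⌉=2 ⌈921/526⌉=2
  n=10…19: ⌈990/526⌉=2 ⌈1059/526⌉=3 ⌈1128/526⌉=3 ⌈1197/526⌉=3 ⌈1266/526⌉=3 ⌈1335/526⌉=3 ⌈1404/526⌉=3 ⌈1473/526⌉=3 ⌈1542/526⌉=3 ⌈1611/526⌉=4
  n=20…29: ⌈1680/526⌉=4 ⌈1749/526⌉=4 ⌈1818/526⌉=4 ⌈1887/526⌉=4 ⌈1956/526⌉=4 ⌈2025/526⌉=4 ⌈2094/526⌉=4 ⌈2163/526⌉=5 ⌈2232/526⌉=5 ⌈2301/526⌉=5
  n=30…39: ⌈2370/526⌉=5 ⌈2439/526⌉=5 ⌈2508/526⌉=5 ⌈2577/526⌉=5 ⌈2646/526⌉=6 ⌈2715/526⌉=6 ⌈2784/526⌉=6 ⌈2853/526⌉=6 ⌈2922/526⌉=6 ⌈2991/526⌉=6
  n=40…49: ⌈3060/526⌉=6 ⌈3129/526⌉=6 ⌈3198/526⌉=7 ⌈3267/526⌉=7 ⌈3336/526⌉=7 ⌈3405/526⌉=7 ⌈3474/526⌉=7 ⌈3543/526⌉=7 ⌈3612/526⌉=7 ⌈3681/526⌉=7
  n=50…59: ⌈3750/526⌉=8 ⌈3819/526⌉=8 ⌈3888/526⌉=8 ⌈3957/526⌉=8 ⌈4026/526⌉=8 ⌈4095/526⌉=8 ⌈4164/526⌉=8 ⌈4233/526⌉=9 ⌈4302/526⌉=9 ⌈4371/526⌉=9
  n=60…69: ⌈4440/526⌉=9 ⌈4509/526⌉=9 ⌈4578/526⌉=9 ⌈4647/526⌉=9 ⌈4716/526⌉=9 ⌈4785/526⌉=10 ⌈4854/526⌉=10 ⌈4923/526⌉=10 ⌈4992/526⌉=10 ⌈5061/526⌉=10
  n=70…79: ⌈5130/526⌉=10 ⌈5199/526⌉=10 ⌈5268/526⌉=11 ⌈5337/526⌉=11 ⌈5406/526⌉=11 ⌈5475/526⌉=11 ⌈5544/526⌉=11 ⌈5613/526⌉=11 ⌈5682/526⌉=11 ⌈5751/526⌉=11
  n=80…89: ⌈5820/526⌉=12 ⌈5889/526⌉=12 ⌈5958/526⌉=12 ⌈6027/526⌉=12 ⌈6096/526⌉=12 ⌈6165/526⌉=12 ⌈6234/526⌉=12 ⌈6303/526⌉=12 ⌈6372/526⌉=13 ⌈6441/526⌉=13
  n=90…99: ⌈6510/526⌉=13 ⌈6579/526⌉=13 ⌈6648/526⌉=13 ⌈6717/526⌉=13 ⌈6786/526⌉=13 ⌈6855/526⌉=14 ⌈6924/526⌉=14 ⌈6993/526⌉=14 ⌈7062/526⌉=14 ⌈7131/526⌉=14
  n=100…109: ⌈7200/526⌉=14 ⌈7269/526⌉=14 ⌈7338/526⌉=14 ⌈7407/526⌉=15 ⌈7476/526⌉=15 ⌈7545/526⌉=15 ⌈7614/526⌉=15 ⌈7683/526⌉=15 ⌈7752/526⌉=15 ⌈7821/526⌉=15
  n=110…119: ⌈7890/526⌉=15 ⌈7959/526⌉=16 ⌈8028/526⌉=16 ⌈8097/526⌉=16 ⌈8166/526⌉=16 ⌈8235/526⌉=16 ⌈8304/526⌉=16 ⌈8373/526⌉=16 ⌈8442/526⌉=17 ⌈8511/526⌉=17
  n=120…125: ⌈8580/526⌉=17 ⌈8649/526⌉=17 ⌈8718/526⌉=17 ⌈8787/526⌉=17 ⌈8856/526⌉=17 ⌈8925/526⌉=17
s_n = t_(n+1) − t_n for n = 0 … 124 gives
prefix = 00010000001000000010000000100000010000000100000001000000100000001000000100000001000000010000001000000010000000100000010000000
slide a length-6 window over [0..5] … [119..124] (120 windows); first occurrence of each distinct factor:
  [  0..  5] 000100
  [  1..  6] 001000
  [  2..  7] 010000
  [  3..  8] 100000
  [  4..  9] 000000
  [  5.. 10] 000001
  [  6.. 11] 000010
  (the other 113 windows repeat one of these)
distinct factors: {000000, 000001, 000010, 000100, 001000, 010000, 100000}
count = 7  (Sturmian bound for length 6 is 7)


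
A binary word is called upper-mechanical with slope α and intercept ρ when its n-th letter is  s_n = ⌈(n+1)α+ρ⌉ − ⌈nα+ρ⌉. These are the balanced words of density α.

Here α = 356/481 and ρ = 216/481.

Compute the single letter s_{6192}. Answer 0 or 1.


(n+1)α + ρ = (6193·356 + 216) / 481 = 2204924/481
nα + ρ     = (6192·356 + 216) / 481 = 2204568/481
⌈2204924/481⌉ = 4585,  ⌈2204568/481⌉ = 4584
s_{6192} = 4585 − 4584 = 1

1


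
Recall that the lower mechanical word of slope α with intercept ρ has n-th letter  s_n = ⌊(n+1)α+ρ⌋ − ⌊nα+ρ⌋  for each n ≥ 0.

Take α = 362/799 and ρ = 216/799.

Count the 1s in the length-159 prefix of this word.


72

#1s = Σ_{n=0}^{158} s_n = Σ_{n=0}^{158} (⌊(n+1)α+ρ⌋ − ⌊nα+ρ⌋)
the sum telescopes: every ⌊nα+ρ⌋ with 0 < n < 159 appears once with + and once with −, leaving ⌊159α+ρ⌋ − ⌊0·α+ρ⌋
159α + ρ = (159·362 + 216) / 799 = 57774/799
ρ = 216/799
⌊57774/799⌋ = 72,  ⌊216/799⌋ = 0
#1s = 72 − 0 = 72


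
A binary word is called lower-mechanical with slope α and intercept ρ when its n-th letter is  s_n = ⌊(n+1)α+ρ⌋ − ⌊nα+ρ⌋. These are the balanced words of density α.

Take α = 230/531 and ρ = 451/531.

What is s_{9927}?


1

(n+1)α + ρ = (9928·230 + 451) / 531 = 2283891/531
nα + ρ     = (9927·230 + 451) / 531 = 2283661/531
⌊2283891/531⌋ = 4301,  ⌊2283661/531⌋ = 4300
s_{9927} = 4301 − 4300 = 1


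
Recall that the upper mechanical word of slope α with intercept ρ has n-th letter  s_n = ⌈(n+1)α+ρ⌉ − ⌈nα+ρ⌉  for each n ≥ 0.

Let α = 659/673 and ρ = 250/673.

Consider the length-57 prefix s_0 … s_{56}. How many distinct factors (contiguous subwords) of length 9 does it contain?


t_n = ⌈(n·659+250)/673⌉ for n = 0 … 57:
  n=0…9: ⌈250/673⌉=1 ⌈909/673⌉=2 ⌈1568/673⌉=3 ⌈2227/673⌉=4 ⌈2886/673⌉=5 ⌈3545/673⌉=6 ⌈4204/673⌉=7 ⌈4863/673⌉=8 ⌈5522/673⌉=9 ⌈6181/673⌉=10
  n=10…19: ⌈6840/673⌉=11 ⌈7499/673⌉=12 ⌈8158/673⌉=13 ⌈8817/673⌉=14 ⌈9476/673⌉=15 ⌈10135/673⌉=16 ⌈10794/673⌉=17 ⌈11453/673⌉=18 ⌈12112/673⌉=18 ⌈12771/673⌉=19
  n=20…29: ⌈13430/673⌉=20 ⌈14089/673⌉=21 ⌈14748/673⌉=22 ⌈15407/673⌉=23 ⌈16066/673⌉=24 ⌈16725/673⌉=25 ⌈17384/673⌉=26 ⌈18043/673⌉=27 ⌈18702/673⌉=28 ⌈19361/673⌉=29
  n=30…39: ⌈20020/673⌉=30 ⌈20679/673⌉=31 ⌈21338/673⌉=32 ⌈21997/673⌉=33 ⌈22656/673⌉=34 ⌈23315/673⌉=35 ⌈23974/673⌉=36 ⌈24633/673⌉=37 ⌈25292/673⌉=38 ⌈25951/673⌉=39
  n=40…49: ⌈26610/673⌉=40 ⌈27269/673⌉=41 ⌈27928/673⌉=42 ⌈28587/673⌉=43 ⌈29246/673⌉=44 ⌈29905/673⌉=45 ⌈30564/673⌉=46 ⌈31223/673⌉=47 ⌈31882/673⌉=48 ⌈32541/673⌉=49
  n=50…57: ⌈33200/673⌉=50 ⌈33859/673⌉=51 ⌈34518/673⌉=52 ⌈35177/673⌉=53 ⌈35836/673⌉=54 ⌈36495/673⌉=55 ⌈37154/673⌉=56 ⌈37813/673⌉=57
s_n = t_(n+1) − t_n for n = 0 … 56 gives
prefix = 111111111111111110111111111111111111111111111111111111111
slide a length-9 window over [0..8] … [48..56] (49 windows); first occurrence of each distinct factor:
  [  0..  8] 111111111
  [  9.. 17] 111111110
  [ 10.. 18] 111111101
  [ 11.. 19] 111111011
  [ 12.. 20] 111110111
  [ 13.. 21] 111101111
  [ 14.. 22] 111011111
  [ 15.. 23] 110111111
  [ 16.. 24] 101111111
  [ 17.. 25] 011111111
  (the other 39 windows repeat one of these)
distinct factors: {011111111, 101111111, 110111111, 111011111, 111101111, 111110111, 111111011, 111111101, 111111110, 111111111}
count = 10  (Sturmian bound for length 9 is 10)

10


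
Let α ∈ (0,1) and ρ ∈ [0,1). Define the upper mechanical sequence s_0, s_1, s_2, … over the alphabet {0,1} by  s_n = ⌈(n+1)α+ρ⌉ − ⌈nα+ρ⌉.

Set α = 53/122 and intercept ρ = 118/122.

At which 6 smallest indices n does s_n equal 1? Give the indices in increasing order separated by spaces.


0 2 4 6 9 11

n=0: ⌈171/122⌉−⌈118/122⌉ = 2−1 = 1  ← one
n=1: ⌈224/122⌉−⌈171/122⌉ = 2−2 = 0
n=2: ⌈277/122⌉−⌈224/122⌉ = 3−2 = 1  ← one
n=3: ⌈330/122⌉−⌈277/122⌉ = 3−3 = 0
n=4: ⌈383/122⌉−⌈330/122⌉ = 4−3 = 1  ← one
n=5: ⌈436/122⌉−⌈383/122⌉ = 4−4 = 0
n=6: ⌈489/122⌉−⌈436/122⌉ = 5−4 = 1  ← one
n=7: ⌈542/122⌉−⌈489/122⌉ = 5−5 = 0
n=8: ⌈595/122⌉−⌈542/122⌉ = 5−5 = 0
n=9: ⌈648/122⌉−⌈595/122⌉ = 6−5 = 1  ← one
n=10: ⌈701/122⌉−⌈648/122⌉ = 6−6 = 0
n=11: ⌈754/122⌉−⌈701/122⌉ = 7−6 = 1  ← one
positions of the first 6 ones: 0 2 4 6 9 11


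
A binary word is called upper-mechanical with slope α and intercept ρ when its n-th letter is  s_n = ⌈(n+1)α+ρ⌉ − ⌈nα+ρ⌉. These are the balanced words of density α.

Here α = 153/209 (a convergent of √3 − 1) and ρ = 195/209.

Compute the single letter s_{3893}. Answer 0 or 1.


(n+1)α + ρ = (3894·153 + 195) / 209 = 595977/209
nα + ρ     = (3893·153 + 195) / 209 = 595824/209
⌈595977/209⌉ = 2852,  ⌈595824/209⌉ = 2851
s_{3893} = 2852 − 2851 = 1

1


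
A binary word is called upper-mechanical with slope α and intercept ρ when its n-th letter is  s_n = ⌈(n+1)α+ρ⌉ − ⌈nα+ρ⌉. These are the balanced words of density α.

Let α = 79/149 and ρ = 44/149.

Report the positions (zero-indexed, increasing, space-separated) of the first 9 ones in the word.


n=0: ⌈123/149⌉−⌈44/149⌉ = 1−1 = 0
n=1: ⌈202/149⌉−⌈123/149⌉ = 2−1 = 1  ← one
n=2: ⌈281/149⌉−⌈202/149⌉ = 2−2 = 0
n=3: ⌈360/149⌉−⌈281/149⌉ = 3−2 = 1  ← one
n=4: ⌈439/149⌉−⌈360/149⌉ = 3−3 = 0
n=5: ⌈518/149⌉−⌈439/149⌉ = 4−3 = 1  ← one
n=6: ⌈597/149⌉−⌈518/149⌉ = 5−4 = 1  ← one
n=7: ⌈676/149⌉−⌈597/149⌉ = 5−5 = 0
n=8: ⌈755/149⌉−⌈676/149⌉ = 6−5 = 1  ← one
n=9: ⌈834/149⌉−⌈755/149⌉ = 6−6 = 0
n=10: ⌈913/149⌉−⌈834/149⌉ = 7−6 = 1  ← one
n=11: ⌈992/149⌉−⌈913/149⌉ = 7−7 = 0
n=12: ⌈1071/149⌉−⌈992/149⌉ = 8−7 = 1  ← one
n=13: ⌈1150/149⌉−⌈1071/149⌉ = 8−8 = 0
n=14: ⌈1229/149⌉−⌈1150/149⌉ = 9−8 = 1  ← one
n=15: ⌈1308/149⌉−⌈1229/149⌉ = 9−9 = 0
n=16: ⌈1387/149⌉−⌈1308/149⌉ = 10−9 = 1  ← one
positions of the first 9 ones: 1 3 5 6 8 10 12 14 16

1 3 5 6 8 10 12 14 16


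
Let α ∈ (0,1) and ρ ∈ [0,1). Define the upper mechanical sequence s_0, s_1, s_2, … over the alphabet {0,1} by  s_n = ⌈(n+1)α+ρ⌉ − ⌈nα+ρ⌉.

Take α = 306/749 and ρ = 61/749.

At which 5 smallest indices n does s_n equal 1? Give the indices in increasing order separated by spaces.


2 4 7 9 12

n=0: ⌈367/749⌉−⌈61/749⌉ = 1−1 = 0
n=1: ⌈673/749⌉−⌈367/749⌉ = 1−1 = 0
n=2: ⌈979/749⌉−⌈673/749⌉ = 2−1 = 1  ← one
n=3: ⌈1285/749⌉−⌈979/749⌉ = 2−2 = 0
n=4: ⌈1591/749⌉−⌈1285/749⌉ = 3−2 = 1  ← one
n=5: ⌈1897/749⌉−⌈1591/749⌉ = 3−3 = 0
n=6: ⌈2203/749⌉−⌈1897/749⌉ = 3−3 = 0
n=7: ⌈2509/749⌉−⌈2203/749⌉ = 4−3 = 1  ← one
n=8: ⌈2815/749⌉−⌈2509/749⌉ = 4−4 = 0
n=9: ⌈3121/749⌉−⌈2815/749⌉ = 5−4 = 1  ← one
n=10: ⌈3427/749⌉−⌈3121/749⌉ = 5−5 = 0
n=11: ⌈3733/749⌉−⌈3427/749⌉ = 5−5 = 0
n=12: ⌈4039/749⌉−⌈3733/749⌉ = 6−5 = 1  ← one
positions of the first 5 ones: 2 4 7 9 12


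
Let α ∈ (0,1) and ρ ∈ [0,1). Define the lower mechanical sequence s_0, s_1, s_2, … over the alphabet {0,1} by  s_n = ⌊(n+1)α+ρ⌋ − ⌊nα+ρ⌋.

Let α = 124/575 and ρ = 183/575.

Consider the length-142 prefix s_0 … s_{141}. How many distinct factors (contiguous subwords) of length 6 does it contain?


7

t_n = ⌊(n·124+183)/575⌋ for n = 0 … 142:
  n=0…9: ⌊183/575⌋=0 ⌊307/575⌋=0 ⌊431/575⌋=0 ⌊555/575⌋=0 ⌊679/575⌋=1 ⌊803/575⌋=1 ⌊927/575⌋=1 ⌊1051/575⌋=1 ⌊1175/575⌋=2 ⌊1299/575⌋=2
  n=10…19: ⌊1423/575⌋=2 ⌊1547/575⌋=2 ⌊1671/575⌋=2 ⌊1795/575⌋=3 ⌊1919/575⌋=3 ⌊2043/575⌋=3 ⌊2167/575⌋=3 ⌊2291/575⌋=3 ⌊2415/575⌋=4 ⌊2539/575⌋=4
  n=20…29: ⌊2663/575⌋=4 ⌊2787/575⌋=4 ⌊2911/575⌋=5 ⌊3035/575⌋=5 ⌊3159/575⌋=5 ⌊3283/575⌋=5 ⌊3407/575⌋=5 ⌊3531/575⌋=6 ⌊3655/575⌋=6 ⌊3779/575⌋=6
  n=30…39: ⌊3903/575⌋=6 ⌊4027/575⌋=7 ⌊4151/575⌋=7 ⌊4275/575⌋=7 ⌊4399/575⌋=7 ⌊4523/575⌋=7 ⌊4647/575⌋=8 ⌊4771/575⌋=8 ⌊4895/575⌋=8 ⌊5019/575⌋=8
  n=40…49: ⌊5143/575⌋=8 ⌊5267/575⌋=9 ⌊5391/575⌋=9 ⌊5515/575⌋=9 ⌊5639/575⌋=9 ⌊5763/575⌋=10 ⌊5887/575⌋=10 ⌊6011/575⌋=10 ⌊6135/575⌋=10 ⌊6259/575⌋=10
  n=50…59: ⌊6383/575⌋=11 ⌊6507/575⌋=11 ⌊6631/575⌋=11 ⌊6755/575⌋=11 ⌊6879/575⌋=11 ⌊7003/575⌋=12 ⌊7127/575⌋=12 ⌊7251/575⌋=12 ⌊7375/575⌋=12 ⌊7499/575⌋=13
  n=60…69: ⌊7623/575⌋=13 ⌊7747/575⌋=13 ⌊7871/575⌋=13 ⌊7995/575⌋=13 ⌊8119/575⌋=14 ⌊8243/575⌋=14 ⌊8367/575⌋=14 ⌊8491/575⌋=14 ⌊8615/575⌋=14 ⌊8739/575⌋=15
  n=70…79: ⌊8863/575⌋=15 ⌊8987/575⌋=15 ⌊9111/575⌋=15 ⌊9235/575⌋=16 ⌊9359/575⌋=16 ⌊9483/575⌋=16 ⌊9607/575⌋=16 ⌊9731/575⌋=16 ⌊9855/575⌋=17 ⌊9979/575⌋=17
  n=80…89: ⌊10103/575⌋=17 ⌊10227/575⌋=17 ⌊10351/575⌋=18 ⌊10475/575⌋=18 ⌊10599/575⌋=18 ⌊10723/575⌋=18 ⌊10847/575⌋=18 ⌊10971/575⌋=19 ⌊11095/575⌋=19 ⌊11219/575⌋=19
  n=90…99: ⌊11343/575⌋=19 ⌊11467/575⌋=19 ⌊11591/575⌋=20 ⌊11715/575⌋=20 ⌊11839/575⌋=20 ⌊11963/575⌋=20 ⌊12087/575⌋=21 ⌊12211/575⌋=21 ⌊12335/575⌋=21 ⌊12459/575⌋=21
  n=100…109: ⌊12583/575⌋=21 ⌊12707/575⌋=22 ⌊12831/575⌋=22 ⌊12955/575⌋=22 ⌊13079/575⌋=22 ⌊13203/575⌋=22 ⌊13327/575⌋=23 ⌊13451/575⌋=23 ⌊13575/575⌋=23 ⌊13699/575⌋=23
  n=110…119: ⌊13823/575⌋=24 ⌊13947/575⌋=24 ⌊14071/575⌋=24 ⌊14195/575⌋=24 ⌊14319/575⌋=24 ⌊14443/575⌋=25 ⌊14567/575⌋=25 ⌊14691/575⌋=25 ⌊14815/575⌋=25 ⌊14939/575⌋=25
  n=120…129: ⌊15063/575⌋=26 ⌊15187/575⌋=26 ⌊15311/575⌋=26 ⌊15435/575⌋=26 ⌊15559/575⌋=27 ⌊15683/575⌋=27 ⌊15807/575⌋=27 ⌊15931/575⌋=27 ⌊16055/575⌋=27 ⌊16179/575⌋=28
  n=130…139: ⌊16303/575⌋=28 ⌊16427/575⌋=28 ⌊16551/575⌋=28 ⌊16675/575⌋=29 ⌊16799/575⌋=29 ⌊16923/575⌋=29 ⌊17047/575⌋=29 ⌊17171/575⌋=29 ⌊17295/575⌋=30 ⌊17419/575⌋=30
  n=140…142: ⌊17543/575⌋=30 ⌊17667/575⌋=30 ⌊17791/575⌋=30
s_n = t_(n+1) − t_n for n = 0 … 141 gives
prefix = 0001000100001000010001000010001000010000100010000100001000100001000010001000010001000010000100010000100001000100001000010001000010001000010000
slide a length-6 window over [0..5] … [136..141] (137 windows); first occurrence of each distinct factor:
  [  0..  5] 000100
  [  1..  6] 001000
  [  2..  7] 010001
  [  3..  8] 100010
  [  6.. 11] 010000
  [  7.. 12] 100001
  [  8.. 13] 000010
  (the other 130 windows repeat one of these)
distinct factors: {000010, 000100, 001000, 010000, 010001, 100001, 100010}
count = 7  (Sturmian bound for length 6 is 7)


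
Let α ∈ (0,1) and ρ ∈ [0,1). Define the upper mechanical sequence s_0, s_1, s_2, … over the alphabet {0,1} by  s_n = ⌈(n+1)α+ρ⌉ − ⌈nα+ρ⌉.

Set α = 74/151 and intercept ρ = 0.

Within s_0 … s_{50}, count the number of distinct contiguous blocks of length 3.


3

t_n = ⌈(n·74)/151⌉ for n = 0 … 51:
  n=0…9: ⌈0/151⌉=0 ⌈74/151⌉=1 ⌈148/151⌉=1 ⌈222/151⌉=2 ⌈296/151⌉=2 ⌈370/151⌉=3 ⌈444/151⌉=3 ⌈518/151⌉=4 ⌈592/151⌉=4 ⌈666/151⌉=5
  n=10…19: ⌈740/151⌉=5 ⌈814/151⌉=6 ⌈888/151⌉=6 ⌈962/151⌉=7 ⌈1036/151⌉=7 ⌈1110/151⌉=8 ⌈1184/151⌉=8 ⌈1258/151⌉=9 ⌈1332/151⌉=9 ⌈1406/151⌉=10
  n=20…29: ⌈1480/151⌉=10 ⌈1554/151⌉=11 ⌈1628/151⌉=11 ⌈1702/151⌉=12 ⌈1776/151⌉=12 ⌈1850/151⌉=13 ⌈1924/151⌉=13 ⌈1998/151⌉=14 ⌈2072/151⌉=14 ⌈2146/151⌉=15
  n=30…39: ⌈2220/151⌉=15 ⌈2294/151⌉=16 ⌈2368/151⌉=16 ⌈2442/151⌉=17 ⌈2516/151⌉=17 ⌈2590/151⌉=18 ⌈2664/151⌉=18 ⌈2738/151⌉=19 ⌈2812/151⌉=19 ⌈2886/151⌉=20
  n=40…49: ⌈2960/151⌉=20 ⌈3034/151⌉=21 ⌈3108/151⌉=21 ⌈3182/151⌉=22 ⌈3256/151⌉=22 ⌈3330/151⌉=23 ⌈3404/151⌉=23 ⌈3478/151⌉=24 ⌈3552/151⌉=24 ⌈3626/151⌉=25
  n=50…51: ⌈3700/151⌉=25 ⌈3774/151⌉=25
s_n = t_(n+1) − t_n for n = 0 … 50 gives
prefix = 101010101010101010101010101010101010101010101010100
slide a length-3 window over [0..2] … [48..50] (49 windows); first occurrence of each distinct factor:
  [  0..  2] 101
  [  1..  3] 010
  [ 48.. 50] 100
  (the other 46 windows repeat one of these)
distinct factors: {010, 100, 101}
count = 3  (Sturmian bound for length 3 is 4)


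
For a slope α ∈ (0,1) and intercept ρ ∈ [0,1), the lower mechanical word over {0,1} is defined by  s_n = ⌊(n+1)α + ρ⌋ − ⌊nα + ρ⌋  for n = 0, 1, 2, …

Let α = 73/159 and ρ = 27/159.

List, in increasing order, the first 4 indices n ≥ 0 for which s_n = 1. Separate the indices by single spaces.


n=0: ⌊100/159⌋−⌊27/159⌋ = 0−0 = 0
n=1: ⌊173/159⌋−⌊100/159⌋ = 1−0 = 1  ← one
n=2: ⌊246/159⌋−⌊173/159⌋ = 1−1 = 0
n=3: ⌊319/159⌋−⌊246/159⌋ = 2−1 = 1  ← one
n=4: ⌊392/159⌋−⌊319/159⌋ = 2−2 = 0
n=5: ⌊465/159⌋−⌊392/159⌋ = 2−2 = 0
n=6: ⌊538/159⌋−⌊465/159⌋ = 3−2 = 1  ← one
n=7: ⌊611/159⌋−⌊538/159⌋ = 3−3 = 0
n=8: ⌊684/159⌋−⌊611/159⌋ = 4−3 = 1  ← one
positions of the first 4 ones: 1 3 6 8

1 3 6 8


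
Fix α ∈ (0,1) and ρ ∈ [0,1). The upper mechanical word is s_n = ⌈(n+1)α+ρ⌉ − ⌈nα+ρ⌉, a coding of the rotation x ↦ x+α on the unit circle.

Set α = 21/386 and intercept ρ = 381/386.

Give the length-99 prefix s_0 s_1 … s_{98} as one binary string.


n=0: ⌈(1·21+381)/386⌉ − ⌈(0·21+381)/386⌉ = ⌈402/386⌉ − ⌈381/386⌉ = 2 − 1 = 1
n=1: ⌈(2·21+381)/386⌉ − ⌈(1·21+381)/386⌉ = ⌈423/386⌉ − ⌈402/386⌉ = 2 − 2 = 0
n=2: ⌈(3·21+381)/386⌉ − ⌈(2·21+381)/386⌉ = ⌈444/386⌉ − ⌈423/386⌉ = 2 − 2 = 0
n=3: ⌈(4·21+381)/386⌉ − ⌈(3·21+381)/386⌉ = ⌈465/386⌉ − ⌈444/386⌉ = 2 − 2 = 0
n=4: ⌈(5·21+381)/386⌉ − ⌈(4·21+381)/386⌉ = ⌈486/386⌉ − ⌈465/386⌉ = 2 − 2 = 0
n=5: ⌈(6·21+381)/386⌉ − ⌈(5·21+381)/386⌉ = ⌈507/386⌉ − ⌈486/386⌉ = 2 − 2 = 0
n=6: ⌈(7·21+381)/386⌉ − ⌈(6·21+381)/386⌉ = ⌈528/386⌉ − ⌈507/386⌉ = 2 − 2 = 0
n=7: ⌈(8·21+381)/386⌉ − ⌈(7·21+381)/386⌉ = ⌈549/386⌉ − ⌈528/386⌉ = 2 − 2 = 0
n=8: ⌈(9·21+381)/386⌉ − ⌈(8·21+381)/386⌉ = ⌈570/386⌉ − ⌈549/386⌉ = 2 − 2 = 0
n=9: ⌈(10·21+381)/386⌉ − ⌈(9·21+381)/386⌉ = ⌈591/386⌉ − ⌈570/386⌉ = 2 − 2 = 0
n=10: ⌈(11·21+381)/386⌉ − ⌈(10·21+381)/386⌉ = ⌈612/386⌉ − ⌈591/386⌉ = 2 − 2 = 0
n=11: ⌈(12·21+381)/386⌉ − ⌈(11·21+381)/386⌉ = ⌈633/386⌉ − ⌈612/386⌉ = 2 − 2 = 0
n=12: ⌈(13·21+381)/386⌉ − ⌈(12·21+381)/386⌉ = ⌈654/386⌉ − ⌈633/386⌉ = 2 − 2 = 0
n=13: ⌈(14·21+381)/386⌉ − ⌈(13·21+381)/386⌉ = ⌈675/386⌉ − ⌈654/386⌉ = 2 − 2 = 0
n=14: ⌈(15·21+381)/386⌉ − ⌈(14·21+381)/386⌉ = ⌈696/386⌉ − ⌈675/386⌉ = 2 − 2 = 0
n=15: ⌈(16·21+381)/386⌉ − ⌈(15·21+381)/386⌉ = ⌈717/386⌉ − ⌈696/386⌉ = 2 − 2 = 0
n=16: ⌈(17·21+381)/386⌉ − ⌈(16·21+381)/386⌉ = ⌈738/386⌉ − ⌈717/386⌉ = 2 − 2 = 0
n=17: ⌈(18·21+381)/386⌉ − ⌈(17·21+381)/386⌉ = ⌈759/386⌉ − ⌈738/386⌉ = 2 − 2 = 0
n=18: ⌈(19·21+381)/386⌉ − ⌈(18·21+381)/386⌉ = ⌈780/386⌉ − ⌈759/386⌉ = 3 − 2 = 1
n=19: ⌈(20·21+381)/386⌉ − ⌈(19·21+381)/386⌉ = ⌈801/386⌉ − ⌈780/386⌉ = 3 − 3 = 0
n=20: ⌈(21·21+381)/386⌉ − ⌈(20·21+381)/386⌉ = ⌈822/386⌉ − ⌈801/386⌉ = 3 − 3 = 0
n=21: ⌈(22·21+381)/386⌉ − ⌈(21·21+381)/386⌉ = ⌈843/386⌉ − ⌈822/386⌉ = 3 − 3 = 0
n=22: ⌈(23·21+381)/386⌉ − ⌈(22·21+381)/386⌉ = ⌈864/386⌉ − ⌈843/386⌉ = 3 − 3 = 0
n=23: ⌈(24·21+381)/386⌉ − ⌈(23·21+381)/386⌉ = ⌈885/386⌉ − ⌈864/386⌉ = 3 − 3 = 0
n=24: ⌈(25·21+381)/386⌉ − ⌈(24·21+381)/386⌉ = ⌈906/386⌉ − ⌈885/386⌉ = 3 − 3 = 0
n=25: ⌈(26·21+381)/386⌉ − ⌈(25·21+381)/386⌉ = ⌈927/386⌉ − ⌈906/386⌉ = 3 − 3 = 0
n=26: ⌈(27·21+381)/386⌉ − ⌈(26·21+381)/386⌉ = ⌈948/386⌉ − ⌈927/386⌉ = 3 − 3 = 0
n=27: ⌈(28·21+381)/386⌉ − ⌈(27·21+381)/386⌉ = ⌈969/386⌉ − ⌈948/386⌉ = 3 − 3 = 0
n=28: ⌈(29·21+381)/386⌉ − ⌈(28·21+381)/386⌉ = ⌈990/386⌉ − ⌈969/386⌉ = 3 − 3 = 0
n=29: ⌈(30·21+381)/386⌉ − ⌈(29·21+381)/386⌉ = ⌈1011/386⌉ − ⌈990/386⌉ = 3 − 3 = 0
n=30: ⌈(31·21+381)/386⌉ − ⌈(30·21+381)/386⌉ = ⌈1032/386⌉ − ⌈1011/386⌉ = 3 − 3 = 0
n=31: ⌈(32·21+381)/386⌉ − ⌈(31·21+381)/386⌉ = ⌈1053/386⌉ − ⌈1032/386⌉ = 3 − 3 = 0
n=32: ⌈(33·21+381)/386⌉ − ⌈(32·21+381)/386⌉ = ⌈1074/386⌉ − ⌈1053/386⌉ = 3 − 3 = 0
n=33: ⌈(34·21+381)/386⌉ − ⌈(33·21+381)/386⌉ = ⌈1095/386⌉ − ⌈1074/386⌉ = 3 − 3 = 0
n=34: ⌈(35·21+381)/386⌉ − ⌈(34·21+381)/386⌉ = ⌈1116/386⌉ − ⌈1095/386⌉ = 3 − 3 = 0
n=35: ⌈(36·21+381)/386⌉ − ⌈(35·21+381)/386⌉ = ⌈1137/386⌉ − ⌈1116/386⌉ = 3 − 3 = 0
n=36: ⌈(37·21+381)/386⌉ − ⌈(36·21+381)/386⌉ = ⌈1158/386⌉ − ⌈1137/386⌉ = 3 − 3 = 0
n=37: ⌈(38·21+381)/386⌉ − ⌈(37·21+381)/386⌉ = ⌈1179/386⌉ − ⌈1158/386⌉ = 4 − 3 = 1
n=38: ⌈(39·21+381)/386⌉ − ⌈(38·21+381)/386⌉ = ⌈1200/386⌉ − ⌈1179/386⌉ = 4 − 4 = 0
n=39: ⌈(40·21+381)/386⌉ − ⌈(39·21+381)/386⌉ = ⌈1221/386⌉ − ⌈1200/386⌉ = 4 − 4 = 0
n=40: ⌈(41·21+381)/386⌉ − ⌈(40·21+381)/386⌉ = ⌈1242/386⌉ − ⌈1221/386⌉ = 4 − 4 = 0
n=41: ⌈(42·21+381)/386⌉ − ⌈(41·21+381)/386⌉ = ⌈1263/386⌉ − ⌈1242/386⌉ = 4 − 4 = 0
n=42: ⌈(43·21+381)/386⌉ − ⌈(42·21+381)/386⌉ = ⌈1284/386⌉ − ⌈1263/386⌉ = 4 − 4 = 0
n=43: ⌈(44·21+381)/386⌉ − ⌈(43·21+381)/386⌉ = ⌈1305/386⌉ − ⌈1284/386⌉ = 4 − 4 = 0
n=44: ⌈(45·21+381)/386⌉ − ⌈(44·21+381)/386⌉ = ⌈1326/386⌉ − ⌈1305/386⌉ = 4 − 4 = 0
n=45: ⌈(46·21+381)/386⌉ − ⌈(45·21+381)/386⌉ = ⌈1347/386⌉ − ⌈1326/386⌉ = 4 − 4 = 0
n=46: ⌈(47·21+381)/386⌉ − ⌈(46·21+381)/386⌉ = ⌈1368/386⌉ − ⌈1347/386⌉ = 4 − 4 = 0
n=47: ⌈(48·21+381)/386⌉ − ⌈(47·21+381)/386⌉ = ⌈1389/386⌉ − ⌈1368/386⌉ = 4 − 4 = 0
n=48: ⌈(49·21+381)/386⌉ − ⌈(48·21+381)/386⌉ = ⌈1410/386⌉ − ⌈1389/386⌉ = 4 − 4 = 0
n=49: ⌈(50·21+381)/386⌉ − ⌈(49·21+381)/386⌉ = ⌈1431/386⌉ − ⌈1410/386⌉ = 4 − 4 = 0
n=50: ⌈(51·21+381)/386⌉ − ⌈(50·21+381)/386⌉ = ⌈1452/386⌉ − ⌈1431/386⌉ = 4 − 4 = 0
n=51: ⌈(52·21+381)/386⌉ − ⌈(51·21+381)/386⌉ = ⌈1473/386⌉ − ⌈1452/386⌉ = 4 − 4 = 0
n=52: ⌈(53·21+381)/386⌉ − ⌈(52·21+381)/386⌉ = ⌈1494/386⌉ − ⌈1473/386⌉ = 4 − 4 = 0
n=53: ⌈(54·21+381)/386⌉ − ⌈(53·21+381)/386⌉ = ⌈1515/386⌉ − ⌈1494/386⌉ = 4 − 4 = 0
n=54: ⌈(55·21+381)/386⌉ − ⌈(54·21+381)/386⌉ = ⌈1536/386⌉ − ⌈1515/386⌉ = 4 − 4 = 0
n=55: ⌈(56·21+381)/386⌉ − ⌈(55·21+381)/386⌉ = ⌈1557/386⌉ − ⌈1536/386⌉ = 5 − 4 = 1
n=56: ⌈(57·21+381)/386⌉ − ⌈(56·21+381)/386⌉ = ⌈1578/386⌉ − ⌈1557/386⌉ = 5 − 5 = 0
n=57: ⌈(58·21+381)/386⌉ − ⌈(57·21+381)/386⌉ = ⌈1599/386⌉ − ⌈1578/386⌉ = 5 − 5 = 0
n=58: ⌈(59·21+381)/386⌉ − ⌈(58·21+381)/386⌉ = ⌈1620/386⌉ − ⌈1599/386⌉ = 5 − 5 = 0
n=59: ⌈(60·21+381)/386⌉ − ⌈(59·21+381)/386⌉ = ⌈1641/386⌉ − ⌈1620/386⌉ = 5 − 5 = 0
n=60: ⌈(61·21+381)/386⌉ − ⌈(60·21+381)/386⌉ = ⌈1662/386⌉ − ⌈1641/386⌉ = 5 − 5 = 0
n=61: ⌈(62·21+381)/386⌉ − ⌈(61·21+381)/386⌉ = ⌈1683/386⌉ − ⌈1662/386⌉ = 5 − 5 = 0
n=62: ⌈(63·21+381)/386⌉ − ⌈(62·21+381)/386⌉ = ⌈1704/386⌉ − ⌈1683/386⌉ = 5 − 5 = 0
n=63: ⌈(64·21+381)/386⌉ − ⌈(63·21+381)/386⌉ = ⌈1725/386⌉ − ⌈1704/386⌉ = 5 − 5 = 0
n=64: ⌈(65·21+381)/386⌉ − ⌈(64·21+381)/386⌉ = ⌈1746/386⌉ − ⌈1725/386⌉ = 5 − 5 = 0
n=65: ⌈(66·21+381)/386⌉ − ⌈(65·21+381)/386⌉ = ⌈1767/386⌉ − ⌈1746/386⌉ = 5 − 5 = 0
n=66: ⌈(67·21+381)/386⌉ − ⌈(66·21+381)/386⌉ = ⌈1788/386⌉ − ⌈1767/386⌉ = 5 − 5 = 0
n=67: ⌈(68·21+381)/386⌉ − ⌈(67·21+381)/386⌉ = ⌈1809/386⌉ − ⌈1788/386⌉ = 5 − 5 = 0
n=68: ⌈(69·21+381)/386⌉ − ⌈(68·21+381)/386⌉ = ⌈1830/386⌉ − ⌈1809/386⌉ = 5 − 5 = 0
n=69: ⌈(70·21+381)/386⌉ − ⌈(69·21+381)/386⌉ = ⌈1851/386⌉ − ⌈1830/386⌉ = 5 − 5 = 0
n=70: ⌈(71·21+381)/386⌉ − ⌈(70·21+381)/386⌉ = ⌈1872/386⌉ − ⌈1851/386⌉ = 5 − 5 = 0
n=71: ⌈(72·21+381)/386⌉ − ⌈(71·21+381)/386⌉ = ⌈1893/386⌉ − ⌈1872/386⌉ = 5 − 5 = 0
n=72: ⌈(73·21+381)/386⌉ − ⌈(72·21+381)/386⌉ = ⌈1914/386⌉ − ⌈1893/386⌉ = 5 − 5 = 0
n=73: ⌈(74·21+381)/386⌉ − ⌈(73·21+381)/386⌉ = ⌈1935/386⌉ − ⌈1914/386⌉ = 6 − 5 = 1
n=74: ⌈(75·21+381)/386⌉ − ⌈(74·21+381)/386⌉ = ⌈1956/386⌉ − ⌈1935/386⌉ = 6 − 6 = 0
n=75: ⌈(76·21+381)/386⌉ − ⌈(75·21+381)/386⌉ = ⌈1977/386⌉ − ⌈1956/386⌉ = 6 − 6 = 0
n=76: ⌈(77·21+381)/386⌉ − ⌈(76·21+381)/386⌉ = ⌈1998/386⌉ − ⌈1977/386⌉ = 6 − 6 = 0
n=77: ⌈(78·21+381)/386⌉ − ⌈(77·21+381)/386⌉ = ⌈2019/386⌉ − ⌈1998/386⌉ = 6 − 6 = 0
n=78: ⌈(79·21+381)/386⌉ − ⌈(78·21+381)/386⌉ = ⌈2040/386⌉ − ⌈2019/386⌉ = 6 − 6 = 0
n=79: ⌈(80·21+381)/386⌉ − ⌈(79·21+381)/386⌉ = ⌈2061/386⌉ − ⌈2040/386⌉ = 6 − 6 = 0
n=80: ⌈(81·21+381)/386⌉ − ⌈(80·21+381)/386⌉ = ⌈2082/386⌉ − ⌈2061/386⌉ = 6 − 6 = 0
n=81: ⌈(82·21+381)/386⌉ − ⌈(81·21+381)/386⌉ = ⌈2103/386⌉ − ⌈2082/386⌉ = 6 − 6 = 0
n=82: ⌈(83·21+381)/386⌉ − ⌈(82·21+381)/386⌉ = ⌈2124/386⌉ − ⌈2103/386⌉ = 6 − 6 = 0
n=83: ⌈(84·21+381)/386⌉ − ⌈(83·21+381)/386⌉ = ⌈2145/386⌉ − ⌈2124/386⌉ = 6 − 6 = 0
n=84: ⌈(85·21+381)/386⌉ − ⌈(84·21+381)/386⌉ = ⌈2166/386⌉ − ⌈2145/386⌉ = 6 − 6 = 0
n=85: ⌈(86·21+381)/386⌉ − ⌈(85·21+381)/386⌉ = ⌈2187/386⌉ − ⌈2166/386⌉ = 6 − 6 = 0
n=86: ⌈(87·21+381)/386⌉ − ⌈(86·21+381)/386⌉ = ⌈2208/386⌉ − ⌈2187/386⌉ = 6 − 6 = 0
n=87: ⌈(88·21+381)/386⌉ − ⌈(87·21+381)/386⌉ = ⌈2229/386⌉ − ⌈2208/386⌉ = 6 − 6 = 0
n=88: ⌈(89·21+381)/386⌉ − ⌈(88·21+381)/386⌉ = ⌈2250/386⌉ − ⌈2229/386⌉ = 6 − 6 = 0
n=89: ⌈(90·21+381)/386⌉ − ⌈(89·21+381)/386⌉ = ⌈2271/386⌉ − ⌈2250/386⌉ = 6 − 6 = 0
n=90: ⌈(91·21+381)/386⌉ − ⌈(90·21+381)/386⌉ = ⌈2292/386⌉ − ⌈2271/386⌉ = 6 − 6 = 0
n=91: ⌈(92·21+381)/386⌉ − ⌈(91·21+381)/386⌉ = ⌈2313/386⌉ − ⌈2292/386⌉ = 6 − 6 = 0
n=92: ⌈(93·21+381)/386⌉ − ⌈(92·21+381)/386⌉ = ⌈2334/386⌉ − ⌈2313/386⌉ = 7 − 6 = 1
n=93: ⌈(94·21+381)/386⌉ − ⌈(93·21+381)/386⌉ = ⌈2355/386⌉ − ⌈2334/386⌉ = 7 − 7 = 0
n=94: ⌈(95·21+381)/386⌉ − ⌈(94·21+381)/386⌉ = ⌈2376/386⌉ − ⌈2355/386⌉ = 7 − 7 = 0
n=95: ⌈(96·21+381)/386⌉ − ⌈(95·21+381)/386⌉ = ⌈2397/386⌉ − ⌈2376/386⌉ = 7 − 7 = 0
n=96: ⌈(97·21+381)/386⌉ − ⌈(96·21+381)/386⌉ = ⌈2418/386⌉ − ⌈2397/386⌉ = 7 − 7 = 0
n=97: ⌈(98·21+381)/386⌉ − ⌈(97·21+381)/386⌉ = ⌈2439/386⌉ − ⌈2418/386⌉ = 7 − 7 = 0
n=98: ⌈(99·21+381)/386⌉ − ⌈(98·21+381)/386⌉ = ⌈2460/386⌉ − ⌈2439/386⌉ = 7 − 7 = 0

100000000000000000100000000000000000010000000000000000010000000000000000010000000000000000001000000


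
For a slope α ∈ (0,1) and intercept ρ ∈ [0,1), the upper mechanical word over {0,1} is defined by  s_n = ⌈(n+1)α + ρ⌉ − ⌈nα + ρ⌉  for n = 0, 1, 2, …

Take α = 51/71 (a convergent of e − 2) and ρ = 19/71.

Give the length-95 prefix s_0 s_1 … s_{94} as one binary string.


n=0: ⌈(1·51+19)/71⌉ − ⌈(0·51+19)/71⌉ = ⌈70/71⌉ − ⌈19/71⌉ = 1 − 1 = 0
n=1: ⌈(2·51+19)/71⌉ − ⌈(1·51+19)/71⌉ = ⌈121/71⌉ − ⌈70/71⌉ = 2 − 1 = 1
n=2: ⌈(3·51+19)/71⌉ − ⌈(2·51+19)/71⌉ = ⌈172/71⌉ − ⌈121/71⌉ = 3 − 2 = 1
n=3: ⌈(4·51+19)/71⌉ − ⌈(3·51+19)/71⌉ = ⌈223/71⌉ − ⌈172/71⌉ = 4 − 3 = 1
n=4: ⌈(5·51+19)/71⌉ − ⌈(4·51+19)/71⌉ = ⌈274/71⌉ − ⌈223/71⌉ = 4 − 4 = 0
n=5: ⌈(6·51+19)/71⌉ − ⌈(5·51+19)/71⌉ = ⌈325/71⌉ − ⌈274/71⌉ = 5 − 4 = 1
n=6: ⌈(7·51+19)/71⌉ − ⌈(6·51+19)/71⌉ = ⌈376/71⌉ − ⌈325/71⌉ = 6 − 5 = 1
n=7: ⌈(8·51+19)/71⌉ − ⌈(7·51+19)/71⌉ = ⌈427/71⌉ − ⌈376/71⌉ = 7 − 6 = 1
n=8: ⌈(9·51+19)/71⌉ − ⌈(8·51+19)/71⌉ = ⌈478/71⌉ − ⌈427/71⌉ = 7 − 7 = 0
n=9: ⌈(10·51+19)/71⌉ − ⌈(9·51+19)/71⌉ = ⌈529/71⌉ − ⌈478/71⌉ = 8 − 7 = 1
n=10: ⌈(11·51+19)/71⌉ − ⌈(10·51+19)/71⌉ = ⌈580/71⌉ − ⌈529/71⌉ = 9 − 8 = 1
n=11: ⌈(12·51+19)/71⌉ − ⌈(11·51+19)/71⌉ = ⌈631/71⌉ − ⌈580/71⌉ = 9 − 9 = 0
n=12: ⌈(13·51+19)/71⌉ − ⌈(12·51+19)/71⌉ = ⌈682/71⌉ − ⌈631/71⌉ = 10 − 9 = 1
n=13: ⌈(14·51+19)/71⌉ − ⌈(13·51+19)/71⌉ = ⌈733/71⌉ − ⌈682/71⌉ = 11 − 10 = 1
n=14: ⌈(15·51+19)/71⌉ − ⌈(14·51+19)/71⌉ = ⌈784/71⌉ − ⌈733/71⌉ = 12 − 11 = 1
n=15: ⌈(16·51+19)/71⌉ − ⌈(15·51+19)/71⌉ = ⌈835/71⌉ − ⌈784/71⌉ = 12 − 12 = 0
n=16: ⌈(17·51+19)/71⌉ − ⌈(16·51+19)/71⌉ = ⌈886/71⌉ − ⌈835/71⌉ = 13 − 12 = 1
n=17: ⌈(18·51+19)/71⌉ − ⌈(17·51+19)/71⌉ = ⌈937/71⌉ − ⌈886/71⌉ = 14 − 13 = 1
n=18: ⌈(19·51+19)/71⌉ − ⌈(18·51+19)/71⌉ = ⌈988/71⌉ − ⌈937/71⌉ = 14 − 14 = 0
n=19: ⌈(20·51+19)/71⌉ − ⌈(19·51+19)/71⌉ = ⌈1039/71⌉ − ⌈988/71⌉ = 15 − 14 = 1
n=20: ⌈(21·51+19)/71⌉ − ⌈(20·51+19)/71⌉ = ⌈1090/71⌉ − ⌈1039/71⌉ = 16 − 15 = 1
n=21: ⌈(22·51+19)/71⌉ − ⌈(21·51+19)/71⌉ = ⌈1141/71⌉ − ⌈1090/71⌉ = 17 − 16 = 1
n=22: ⌈(23·51+19)/71⌉ − ⌈(22·51+19)/71⌉ = ⌈1192/71⌉ − ⌈1141/71⌉ = 17 − 17 = 0
n=23: ⌈(24·51+19)/71⌉ − ⌈(23·51+19)/71⌉ = ⌈1243/71⌉ − ⌈1192/71⌉ = 18 − 17 = 1
n=24: ⌈(25·51+19)/71⌉ − ⌈(24·51+19)/71⌉ = ⌈1294/71⌉ − ⌈1243/71⌉ = 19 − 18 = 1
n=25: ⌈(26·51+19)/71⌉ − ⌈(25·51+19)/71⌉ = ⌈1345/71⌉ − ⌈1294/71⌉ = 19 − 19 = 0
n=26: ⌈(27·51+19)/71⌉ − ⌈(26·51+19)/71⌉ = ⌈1396/71⌉ − ⌈1345/71⌉ = 20 − 19 = 1
n=27: ⌈(28·51+19)/71⌉ − ⌈(27·51+19)/71⌉ = ⌈1447/71⌉ − ⌈1396/71⌉ = 21 − 20 = 1
n=28: ⌈(29·51+19)/71⌉ − ⌈(28·51+19)/71⌉ = ⌈1498/71⌉ − ⌈1447/71⌉ = 22 − 21 = 1
n=29: ⌈(30·51+19)/71⌉ − ⌈(29·51+19)/71⌉ = ⌈1549/71⌉ − ⌈1498/71⌉ = 22 − 22 = 0
n=30: ⌈(31·51+19)/71⌉ − ⌈(30·51+19)/71⌉ = ⌈1600/71⌉ − ⌈1549/71⌉ = 23 − 22 = 1
n=31: ⌈(32·51+19)/71⌉ − ⌈(31·51+19)/71⌉ = ⌈1651/71⌉ − ⌈1600/71⌉ = 24 − 23 = 1
n=32: ⌈(33·51+19)/71⌉ − ⌈(32·51+19)/71⌉ = ⌈1702/71⌉ − ⌈1651/71⌉ = 24 − 24 = 0
n=33: ⌈(34·51+19)/71⌉ − ⌈(33·51+19)/71⌉ = ⌈1753/71⌉ − ⌈1702/71⌉ = 25 − 24 = 1
n=34: ⌈(35·51+19)/71⌉ − ⌈(34·51+19)/71⌉ = ⌈1804/71⌉ − ⌈1753/71⌉ = 26 − 25 = 1
n=35: ⌈(36·51+19)/71⌉ − ⌈(35·51+19)/71⌉ = ⌈1855/71⌉ − ⌈1804/71⌉ = 27 − 26 = 1
n=36: ⌈(37·51+19)/71⌉ − ⌈(36·51+19)/71⌉ = ⌈1906/71⌉ − ⌈1855/71⌉ = 27 − 27 = 0
n=37: ⌈(38·51+19)/71⌉ − ⌈(37·51+19)/71⌉ = ⌈1957/71⌉ − ⌈1906/71⌉ = 28 − 27 = 1
n=38: ⌈(39·51+19)/71⌉ − ⌈(38·51+19)/71⌉ = ⌈2008/71⌉ − ⌈1957/71⌉ = 29 − 28 = 1
n=39: ⌈(40·51+19)/71⌉ − ⌈(39·51+19)/71⌉ = ⌈2059/71⌉ − ⌈2008/71⌉ = 29 − 29 = 0
n=40: ⌈(41·51+19)/71⌉ − ⌈(40·51+19)/71⌉ = ⌈2110/71⌉ − ⌈2059/71⌉ = 30 − 29 = 1
n=41: ⌈(42·51+19)/71⌉ − ⌈(41·51+19)/71⌉ = ⌈2161/71⌉ − ⌈2110/71⌉ = 31 − 30 = 1
n=42: ⌈(43·51+19)/71⌉ − ⌈(42·51+19)/71⌉ = ⌈2212/71⌉ − ⌈2161/71⌉ = 32 − 31 = 1
n=43: ⌈(44·51+19)/71⌉ − ⌈(43·51+19)/71⌉ = ⌈2263/71⌉ − ⌈2212/71⌉ = 32 − 32 = 0
n=44: ⌈(45·51+19)/71⌉ − ⌈(44·51+19)/71⌉ = ⌈2314/71⌉ − ⌈2263/71⌉ = 33 − 32 = 1
n=45: ⌈(46·51+19)/71⌉ − ⌈(45·51+19)/71⌉ = ⌈2365/71⌉ − ⌈2314/71⌉ = 34 − 33 = 1
n=46: ⌈(47·51+19)/71⌉ − ⌈(46·51+19)/71⌉ = ⌈2416/71⌉ − ⌈2365/71⌉ = 35 − 34 = 1
n=47: ⌈(48·51+19)/71⌉ − ⌈(47·51+19)/71⌉ = ⌈2467/71⌉ − ⌈2416/71⌉ = 35 − 35 = 0
n=48: ⌈(49·51+19)/71⌉ − ⌈(48·51+19)/71⌉ = ⌈2518/71⌉ − ⌈2467/71⌉ = 36 − 35 = 1
n=49: ⌈(50·51+19)/71⌉ − ⌈(49·51+19)/71⌉ = ⌈2569/71⌉ − ⌈2518/71⌉ = 37 − 36 = 1
n=50: ⌈(51·51+19)/71⌉ − ⌈(50·51+19)/71⌉ = ⌈2620/71⌉ − ⌈2569/71⌉ = 37 − 37 = 0
n=51: ⌈(52·51+19)/71⌉ − ⌈(51·51+19)/71⌉ = ⌈2671/71⌉ − ⌈2620/71⌉ = 38 − 37 = 1
n=52: ⌈(53·51+19)/71⌉ − ⌈(52·51+19)/71⌉ = ⌈2722/71⌉ − ⌈2671/71⌉ = 39 − 38 = 1
n=53: ⌈(54·51+19)/71⌉ − ⌈(53·51+19)/71⌉ = ⌈2773/71⌉ − ⌈2722/71⌉ = 40 − 39 = 1
n=54: ⌈(55·51+19)/71⌉ − ⌈(54·51+19)/71⌉ = ⌈2824/71⌉ − ⌈2773/71⌉ = 40 − 40 = 0
n=55: ⌈(56·51+19)/71⌉ − ⌈(55·51+19)/71⌉ = ⌈2875/71⌉ − ⌈2824/71⌉ = 41 − 40 = 1
n=56: ⌈(57·51+19)/71⌉ − ⌈(56·51+19)/71⌉ = ⌈2926/71⌉ − ⌈2875/71⌉ = 42 − 41 = 1
n=57: ⌈(58·51+19)/71⌉ − ⌈(57·51+19)/71⌉ = ⌈2977/71⌉ − ⌈2926/71⌉ = 42 − 42 = 0
n=58: ⌈(59·51+19)/71⌉ − ⌈(58·51+19)/71⌉ = ⌈3028/71⌉ − ⌈2977/71⌉ = 43 − 42 = 1
n=59: ⌈(60·51+19)/71⌉ − ⌈(59·51+19)/71⌉ = ⌈3079/71⌉ − ⌈3028/71⌉ = 44 − 43 = 1
n=60: ⌈(61·51+19)/71⌉ − ⌈(60·51+19)/71⌉ = ⌈3130/71⌉ − ⌈3079/71⌉ = 45 − 44 = 1
n=61: ⌈(62·51+19)/71⌉ − ⌈(61·51+19)/71⌉ = ⌈3181/71⌉ − ⌈3130/71⌉ = 45 − 45 = 0
n=62: ⌈(63·51+19)/71⌉ − ⌈(62·51+19)/71⌉ = ⌈3232/71⌉ − ⌈3181/71⌉ = 46 − 45 = 1
n=63: ⌈(64·51+19)/71⌉ − ⌈(63·51+19)/71⌉ = ⌈3283/71⌉ − ⌈3232/71⌉ = 47 − 46 = 1
n=64: ⌈(65·51+19)/71⌉ − ⌈(64·51+19)/71⌉ = ⌈3334/71⌉ − ⌈3283/71⌉ = 47 − 47 = 0
n=65: ⌈(66·51+19)/71⌉ − ⌈(65·51+19)/71⌉ = ⌈3385/71⌉ − ⌈3334/71⌉ = 48 − 47 = 1
n=66: ⌈(67·51+19)/71⌉ − ⌈(66·51+19)/71⌉ = ⌈3436/71⌉ − ⌈3385/71⌉ = 49 − 48 = 1
n=67: ⌈(68·51+19)/71⌉ − ⌈(67·51+19)/71⌉ = ⌈3487/71⌉ − ⌈3436/71⌉ = 50 − 49 = 1
n=68: ⌈(69·51+19)/71⌉ − ⌈(68·51+19)/71⌉ = ⌈3538/71⌉ − ⌈3487/71⌉ = 50 − 50 = 0
n=69: ⌈(70·51+19)/71⌉ − ⌈(69·51+19)/71⌉ = ⌈3589/71⌉ − ⌈3538/71⌉ = 51 − 50 = 1
n=70: ⌈(71·51+19)/71⌉ − ⌈(70·51+19)/71⌉ = ⌈3640/71⌉ − ⌈3589/71⌉ = 52 − 51 = 1
n=71: ⌈(72·51+19)/71⌉ − ⌈(71·51+19)/71⌉ = ⌈3691/71⌉ − ⌈3640/71⌉ = 52 − 52 = 0
n=72: ⌈(73·51+19)/71⌉ − ⌈(72·51+19)/71⌉ = ⌈3742/71⌉ − ⌈3691/71⌉ = 53 − 52 = 1
n=73: ⌈(74·51+19)/71⌉ − ⌈(73·51+19)/71⌉ = ⌈3793/71⌉ − ⌈3742/71⌉ = 54 − 53 = 1
n=74: ⌈(75·51+19)/71⌉ − ⌈(74·51+19)/71⌉ = ⌈3844/71⌉ − ⌈3793/71⌉ = 55 − 54 = 1
n=75: ⌈(76·51+19)/71⌉ − ⌈(75·51+19)/71⌉ = ⌈3895/71⌉ − ⌈3844/71⌉ = 55 − 55 = 0
n=76: ⌈(77·51+19)/71⌉ − ⌈(76·51+19)/71⌉ = ⌈3946/71⌉ − ⌈3895/71⌉ = 56 − 55 = 1
n=77: ⌈(78·51+19)/71⌉ − ⌈(77·51+19)/71⌉ = ⌈3997/71⌉ − ⌈3946/71⌉ = 57 − 56 = 1
n=78: ⌈(79·51+19)/71⌉ − ⌈(78·51+19)/71⌉ = ⌈4048/71⌉ − ⌈3997/71⌉ = 58 − 57 = 1
n=79: ⌈(80·51+19)/71⌉ − ⌈(79·51+19)/71⌉ = ⌈4099/71⌉ − ⌈4048/71⌉ = 58 − 58 = 0
n=80: ⌈(81·51+19)/71⌉ − ⌈(80·51+19)/71⌉ = ⌈4150/71⌉ − ⌈4099/71⌉ = 59 − 58 = 1
n=81: ⌈(82·51+19)/71⌉ − ⌈(81·51+19)/71⌉ = ⌈4201/71⌉ − ⌈4150/71⌉ = 60 − 59 = 1
n=82: ⌈(83·51+19)/71⌉ − ⌈(82·51+19)/71⌉ = ⌈4252/71⌉ − ⌈4201/71⌉ = 60 − 60 = 0
n=83: ⌈(84·51+19)/71⌉ − ⌈(83·51+19)/71⌉ = ⌈4303/71⌉ − ⌈4252/71⌉ = 61 − 60 = 1
n=84: ⌈(85·51+19)/71⌉ − ⌈(84·51+19)/71⌉ = ⌈4354/71⌉ − ⌈4303/71⌉ = 62 − 61 = 1
n=85: ⌈(86·51+19)/71⌉ − ⌈(85·51+19)/71⌉ = ⌈4405/71⌉ − ⌈4354/71⌉ = 63 − 62 = 1
n=86: ⌈(87·51+19)/71⌉ − ⌈(86·51+19)/71⌉ = ⌈4456/71⌉ − ⌈4405/71⌉ = 63 − 63 = 0
n=87: ⌈(88·51+19)/71⌉ − ⌈(87·51+19)/71⌉ = ⌈4507/71⌉ − ⌈4456/71⌉ = 64 − 63 = 1
n=88: ⌈(89·51+19)/71⌉ − ⌈(88·51+19)/71⌉ = ⌈4558/71⌉ − ⌈4507/71⌉ = 65 − 64 = 1
n=89: ⌈(90·51+19)/71⌉ − ⌈(89·51+19)/71⌉ = ⌈4609/71⌉ − ⌈4558/71⌉ = 65 − 65 = 0
n=90: ⌈(91·51+19)/71⌉ − ⌈(90·51+19)/71⌉ = ⌈4660/71⌉ − ⌈4609/71⌉ = 66 − 65 = 1
n=91: ⌈(92·51+19)/71⌉ − ⌈(91·51+19)/71⌉ = ⌈4711/71⌉ − ⌈4660/71⌉ = 67 − 66 = 1
n=92: ⌈(93·51+19)/71⌉ − ⌈(92·51+19)/71⌉ = ⌈4762/71⌉ − ⌈4711/71⌉ = 68 − 67 = 1
n=93: ⌈(94·51+19)/71⌉ − ⌈(93·51+19)/71⌉ = ⌈4813/71⌉ − ⌈4762/71⌉ = 68 − 68 = 0
n=94: ⌈(95·51+19)/71⌉ − ⌈(94·51+19)/71⌉ = ⌈4864/71⌉ − ⌈4813/71⌉ = 69 − 68 = 1

01110111011011101101110110111011011101101110111011011101101110110111011011101110110111011011101
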